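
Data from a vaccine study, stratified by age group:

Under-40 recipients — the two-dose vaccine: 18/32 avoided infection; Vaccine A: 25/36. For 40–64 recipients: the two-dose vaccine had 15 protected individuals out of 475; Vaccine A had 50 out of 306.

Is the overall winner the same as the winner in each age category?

Under-40: the two-dose vaccine 18/32 = 56.2%, Vaccine A 25/36 = 69.4% → Vaccine A
40–64: the two-dose vaccine 15/475 = 3.2%, Vaccine A 50/306 = 16.3% → Vaccine A
Overall: the two-dose vaccine 33/507 = 6.5%, Vaccine A 75/342 = 21.9% → Vaccine A
Vaccine A wins overall and in every age group — no reversal.

Yes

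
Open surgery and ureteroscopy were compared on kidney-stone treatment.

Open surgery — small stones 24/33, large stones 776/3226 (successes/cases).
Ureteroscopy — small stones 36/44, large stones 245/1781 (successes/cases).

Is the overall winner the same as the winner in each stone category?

No

Small stones: open surgery 24/33 = 72.7%, ureteroscopy 36/44 = 81.8% → ureteroscopy
Large stones: open surgery 776/3226 = 24.1%, ureteroscopy 245/1781 = 13.8% → open surgery
Overall: open surgery 800/3259 = 24.5%, ureteroscopy 281/1825 = 15.4% → open surgery
Neither sweeps: open surgery wins 1 of 2 groups, ureteroscopy wins 1. Open surgery wins overall but not every group — no Simpson reversal.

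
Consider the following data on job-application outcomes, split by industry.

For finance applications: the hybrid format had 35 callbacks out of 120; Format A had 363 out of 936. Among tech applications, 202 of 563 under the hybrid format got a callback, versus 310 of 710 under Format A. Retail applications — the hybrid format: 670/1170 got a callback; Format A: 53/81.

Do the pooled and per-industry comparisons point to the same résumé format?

Finance: the hybrid format 35/120 = 29.2%, Format A 363/936 = 38.8% → Format A
Tech: the hybrid format 202/563 = 35.9%, Format A 310/710 = 43.7% → Format A
Retail: the hybrid format 670/1170 = 57.3%, Format A 53/81 = 65.4% → Format A
Overall: the hybrid format 907/1853 = 48.9%, Format A 726/1727 = 42.0% → the hybrid format
Format A wins each industry group but the hybrid format wins overall — the comparison reverses. Format A's applications skew toward finance, which has a lower base rate.

No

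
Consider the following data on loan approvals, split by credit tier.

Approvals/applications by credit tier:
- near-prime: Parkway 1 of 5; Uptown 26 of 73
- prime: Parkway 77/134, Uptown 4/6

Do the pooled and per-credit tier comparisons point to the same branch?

No

Near-prime: Parkway 1/5 = 20.0%, Uptown 26/73 = 35.6% → Uptown
Prime: Parkway 77/134 = 57.5%, Uptown 4/6 = 66.7% → Uptown
Overall: Parkway 78/139 = 56.1%, Uptown 30/79 = 38.0% → Parkway
Uptown wins each credit group but Parkway wins overall — the comparison reverses. Uptown's applications skew toward near-prime, which has a lower base rate.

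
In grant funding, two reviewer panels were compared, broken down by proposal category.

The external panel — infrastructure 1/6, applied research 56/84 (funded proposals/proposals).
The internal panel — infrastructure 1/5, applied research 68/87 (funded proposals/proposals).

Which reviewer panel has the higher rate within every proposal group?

the internal panel

Infrastructure: the external panel 1/6 = 16.7%, the internal panel 1/5 = 20.0% → the internal panel
Applied research: the external panel 56/84 = 66.7%, the internal panel 68/87 = 78.2% → the internal panel
The internal panel has the higher rate in both groups.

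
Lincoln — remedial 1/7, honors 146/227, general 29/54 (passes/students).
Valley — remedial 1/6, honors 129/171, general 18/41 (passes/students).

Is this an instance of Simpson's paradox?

Remedial: Lincoln 1/7 = 14.3%, Valley 1/6 = 16.7% → Valley
Honors: Lincoln 146/227 = 64.3%, Valley 129/171 = 75.4% → Valley
General: Lincoln 29/54 = 53.7%, Valley 18/41 = 43.9% → Lincoln
Overall: Lincoln 176/288 = 61.1%, Valley 148/218 = 67.9% → Valley
Neither sweeps: Lincoln wins 1 of 3 groups, Valley wins 2. Valley wins overall but not every group — no Simpson reversal.

No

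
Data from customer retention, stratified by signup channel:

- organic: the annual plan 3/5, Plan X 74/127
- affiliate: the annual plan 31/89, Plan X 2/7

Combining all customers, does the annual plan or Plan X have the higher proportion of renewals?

Plan X

Organic: the annual plan 3/5 = 60.0%, Plan X 74/127 = 58.3% → the annual plan
Affiliate: the annual plan 31/89 = 34.8%, Plan X 2/7 = 28.6% → the annual plan
Overall: the annual plan 34/94 = 36.2%, Plan X 76/134 = 56.7% → Plan X
(The annual plan wins every signup group but Plan X wins overall — the annual plan's customers skew toward the low-rate affiliate group.)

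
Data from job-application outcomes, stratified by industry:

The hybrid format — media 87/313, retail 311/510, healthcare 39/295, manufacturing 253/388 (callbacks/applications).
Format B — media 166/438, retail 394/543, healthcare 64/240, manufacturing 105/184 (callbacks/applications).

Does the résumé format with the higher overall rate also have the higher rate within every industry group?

Media: the hybrid format 87/313 = 27.8%, Format B 166/438 = 37.9% → Format B
Retail: the hybrid format 311/510 = 61.0%, Format B 394/543 = 72.6% → Format B
Healthcare: the hybrid format 39/295 = 13.2%, Format B 64/240 = 26.7% → Format B
Manufacturing: the hybrid format 253/388 = 65.2%, Format B 105/184 = 57.1% → the hybrid format
Overall: the hybrid format 690/1506 = 45.8%, Format B 729/1405 = 51.9% → Format B
Neither sweeps: the hybrid format wins 1 of 4 groups, Format B wins 3. Format B wins overall but not every group — no Simpson reversal.

No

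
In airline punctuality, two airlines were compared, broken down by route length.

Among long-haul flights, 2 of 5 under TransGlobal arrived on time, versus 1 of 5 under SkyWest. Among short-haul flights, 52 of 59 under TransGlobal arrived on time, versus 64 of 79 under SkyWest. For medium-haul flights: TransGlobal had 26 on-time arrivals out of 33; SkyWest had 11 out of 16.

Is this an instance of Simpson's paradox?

Long-haul: TransGlobal 2/5 = 40.0%, SkyWest 1/5 = 20.0% → TransGlobal
Short-haul: TransGlobal 52/59 = 88.1%, SkyWest 64/79 = 81.0% → TransGlobal
Medium-haul: TransGlobal 26/33 = 78.8%, SkyWest 11/16 = 68.8% → TransGlobal
Overall: TransGlobal 80/97 = 82.5%, SkyWest 76/100 = 76.0% → TransGlobal
TransGlobal wins overall and in every route group — no reversal.

No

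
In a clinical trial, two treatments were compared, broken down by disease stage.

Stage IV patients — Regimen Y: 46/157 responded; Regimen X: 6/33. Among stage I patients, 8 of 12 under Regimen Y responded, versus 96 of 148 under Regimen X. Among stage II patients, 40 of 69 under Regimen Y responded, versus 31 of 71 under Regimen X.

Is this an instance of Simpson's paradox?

Yes

Stage IV: Regimen Y 46/157 = 29.3%, Regimen X 6/33 = 18.2% → Regimen Y
Stage I: Regimen Y 8/12 = 66.7%, Regimen X 96/148 = 64.9% → Regimen Y
Stage II: Regimen Y 40/69 = 58.0%, Regimen X 31/71 = 43.7% → Regimen Y
Overall: Regimen Y 94/238 = 39.5%, Regimen X 133/252 = 52.8% → Regimen X
Regimen Y wins each disease group but Regimen X wins overall — the comparison reverses. Regimen Y's patients skew toward stage IV, which has a lower base rate.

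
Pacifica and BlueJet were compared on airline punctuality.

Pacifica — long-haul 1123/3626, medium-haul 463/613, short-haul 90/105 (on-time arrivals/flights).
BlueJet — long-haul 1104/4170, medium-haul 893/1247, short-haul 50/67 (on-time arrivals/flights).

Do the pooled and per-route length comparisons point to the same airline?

Yes

Long-haul: Pacifica 1123/3626 = 31.0%, BlueJet 1104/4170 = 26.5% → Pacifica
Medium-haul: Pacifica 463/613 = 75.5%, BlueJet 893/1247 = 71.6% → Pacifica
Short-haul: Pacifica 90/105 = 85.7%, BlueJet 50/67 = 74.6% → Pacifica
Overall: Pacifica 1676/4344 = 38.6%, BlueJet 2047/5484 = 37.3% → Pacifica
Pacifica wins overall and in every route group — no reversal.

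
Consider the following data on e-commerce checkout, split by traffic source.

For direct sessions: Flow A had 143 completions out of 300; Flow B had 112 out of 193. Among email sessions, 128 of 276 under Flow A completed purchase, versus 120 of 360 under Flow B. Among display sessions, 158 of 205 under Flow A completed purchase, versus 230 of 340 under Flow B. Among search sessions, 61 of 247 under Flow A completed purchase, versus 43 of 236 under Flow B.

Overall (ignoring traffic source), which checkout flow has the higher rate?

Direct: Flow A 143/300 = 47.7%, Flow B 112/193 = 58.0% → Flow B
Email: Flow A 128/276 = 46.4%, Flow B 120/360 = 33.3% → Flow A
Display: Flow A 158/205 = 77.1%, Flow B 230/340 = 67.6% → Flow A
Search: Flow A 61/247 = 24.7%, Flow B 43/236 = 18.2% → Flow A
Overall: Flow A 490/1028 = 47.7%, Flow B 505/1129 = 44.7% → Flow A
(Neither sweeps every traffic group, but Flow A has the higher pooled rate.)

Flow A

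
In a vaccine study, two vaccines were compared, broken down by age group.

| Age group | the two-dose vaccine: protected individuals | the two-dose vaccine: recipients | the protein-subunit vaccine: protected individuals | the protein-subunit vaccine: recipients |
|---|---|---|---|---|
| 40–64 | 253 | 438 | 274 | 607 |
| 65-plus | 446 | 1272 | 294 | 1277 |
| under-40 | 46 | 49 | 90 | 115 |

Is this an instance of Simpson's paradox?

40–64: the two-dose vaccine 253/438 = 57.8%, the protein-subunit vaccine 274/607 = 45.1% → the two-dose vaccine
65-plus: the two-dose vaccine 446/1272 = 35.1%, the protein-subunit vaccine 294/1277 = 23.0% → the two-dose vaccine
Under-40: the two-dose vaccine 46/49 = 93.9%, the protein-subunit vaccine 90/115 = 78.3% → the two-dose vaccine
Overall: the two-dose vaccine 745/1759 = 42.4%, the protein-subunit vaccine 658/1999 = 32.9% → the two-dose vaccine
The two-dose vaccine wins overall and in every age group — no reversal.

No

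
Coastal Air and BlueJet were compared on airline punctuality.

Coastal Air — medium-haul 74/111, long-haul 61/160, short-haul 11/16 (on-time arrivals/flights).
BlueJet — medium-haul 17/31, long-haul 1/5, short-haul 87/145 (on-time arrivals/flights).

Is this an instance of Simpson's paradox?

Yes

Medium-haul: Coastal Air 74/111 = 66.7%, BlueJet 17/31 = 54.8% → Coastal Air
Long-haul: Coastal Air 61/160 = 38.1%, BlueJet 1/5 = 20.0% → Coastal Air
Short-haul: Coastal Air 11/16 = 68.8%, BlueJet 87/145 = 60.0% → Coastal Air
Overall: Coastal Air 146/287 = 50.9%, BlueJet 105/181 = 58.0% → BlueJet
Coastal Air wins each route group but BlueJet wins overall — the comparison reverses. Coastal Air's flights skew toward long-haul, which has a lower base rate.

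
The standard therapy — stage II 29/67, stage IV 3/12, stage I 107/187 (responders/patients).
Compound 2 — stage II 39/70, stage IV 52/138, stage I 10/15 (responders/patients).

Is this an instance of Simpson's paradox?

Yes

Stage II: the standard therapy 29/67 = 43.3%, Compound 2 39/70 = 55.7% → Compound 2
Stage IV: the standard therapy 3/12 = 25.0%, Compound 2 52/138 = 37.7% → Compound 2
Stage I: the standard therapy 107/187 = 57.2%, Compound 2 10/15 = 66.7% → Compound 2
Overall: the standard therapy 139/266 = 52.3%, Compound 2 101/223 = 45.3% → the standard therapy
Compound 2 wins each disease group but the standard therapy wins overall — the comparison reverses. Compound 2's patients skew toward stage IV, which has a lower base rate.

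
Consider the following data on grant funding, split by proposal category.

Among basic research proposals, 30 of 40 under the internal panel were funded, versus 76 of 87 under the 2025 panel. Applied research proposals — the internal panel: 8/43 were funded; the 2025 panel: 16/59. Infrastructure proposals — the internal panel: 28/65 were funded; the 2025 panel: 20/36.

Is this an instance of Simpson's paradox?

No

Basic research: the internal panel 30/40 = 75.0%, the 2025 panel 76/87 = 87.4% → the 2025 panel
Applied research: the internal panel 8/43 = 18.6%, the 2025 panel 16/59 = 27.1% → the 2025 panel
Infrastructure: the internal panel 28/65 = 43.1%, the 2025 panel 20/36 = 55.6% → the 2025 panel
Overall: the internal panel 66/148 = 44.6%, the 2025 panel 112/182 = 61.5% → the 2025 panel
The 2025 panel wins overall and in every proposal group — no reversal.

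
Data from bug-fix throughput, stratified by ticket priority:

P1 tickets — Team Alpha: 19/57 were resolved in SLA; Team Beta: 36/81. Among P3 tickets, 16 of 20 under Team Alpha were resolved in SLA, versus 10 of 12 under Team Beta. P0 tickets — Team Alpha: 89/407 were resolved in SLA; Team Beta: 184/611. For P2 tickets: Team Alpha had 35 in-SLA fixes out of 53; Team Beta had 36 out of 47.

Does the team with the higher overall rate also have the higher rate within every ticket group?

Yes

P1: Team Alpha 19/57 = 33.3%, Team Beta 36/81 = 44.4% → Team Beta
P3: Team Alpha 16/20 = 80.0%, Team Beta 10/12 = 83.3% → Team Beta
P0: Team Alpha 89/407 = 21.9%, Team Beta 184/611 = 30.1% → Team Beta
P2: Team Alpha 35/53 = 66.0%, Team Beta 36/47 = 76.6% → Team Beta
Overall: Team Alpha 159/537 = 29.6%, Team Beta 266/751 = 35.4% → Team Beta
Team Beta wins overall and in every ticket group — no reversal.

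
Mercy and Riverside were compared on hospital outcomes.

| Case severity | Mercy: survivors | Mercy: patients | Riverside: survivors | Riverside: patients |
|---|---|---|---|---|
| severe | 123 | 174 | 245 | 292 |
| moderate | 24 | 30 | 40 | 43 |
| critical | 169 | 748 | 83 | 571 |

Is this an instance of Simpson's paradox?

No

Severe: Mercy 123/174 = 70.7%, Riverside 245/292 = 83.9% → Riverside
Moderate: Mercy 24/30 = 80.0%, Riverside 40/43 = 93.0% → Riverside
Critical: Mercy 169/748 = 22.6%, Riverside 83/571 = 14.5% → Mercy
Overall: Mercy 316/952 = 33.2%, Riverside 368/906 = 40.6% → Riverside
Neither sweeps: Mercy wins 1 of 3 groups, Riverside wins 2. Riverside wins overall but not every group — no Simpson reversal.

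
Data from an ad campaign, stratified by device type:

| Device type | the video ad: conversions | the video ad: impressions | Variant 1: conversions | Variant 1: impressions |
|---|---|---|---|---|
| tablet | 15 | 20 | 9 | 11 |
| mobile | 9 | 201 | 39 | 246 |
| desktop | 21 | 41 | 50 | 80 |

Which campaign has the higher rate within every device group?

Tablet: the video ad 15/20 = 75.0%, Variant 1 9/11 = 81.8% → Variant 1
Mobile: the video ad 9/201 = 4.5%, Variant 1 39/246 = 15.9% → Variant 1
Desktop: the video ad 21/41 = 51.2%, Variant 1 50/80 = 62.5% → Variant 1
Variant 1 has the higher rate in all 3 groups.

Variant 1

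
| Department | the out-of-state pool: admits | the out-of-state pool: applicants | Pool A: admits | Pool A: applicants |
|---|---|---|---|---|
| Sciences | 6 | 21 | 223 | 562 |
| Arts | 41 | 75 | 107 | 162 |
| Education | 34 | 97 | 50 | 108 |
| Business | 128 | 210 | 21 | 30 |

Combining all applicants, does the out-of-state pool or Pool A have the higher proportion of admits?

Sciences: the out-of-state pool 6/21 = 28.6%, Pool A 223/562 = 39.7% → Pool A
Arts: the out-of-state pool 41/75 = 54.7%, Pool A 107/162 = 66.0% → Pool A
Education: the out-of-state pool 34/97 = 35.1%, Pool A 50/108 = 46.3% → Pool A
Business: the out-of-state pool 128/210 = 61.0%, Pool A 21/30 = 70.0% → Pool A
Overall: the out-of-state pool 209/403 = 51.9%, Pool A 401/862 = 46.5% → the out-of-state pool
(Pool A wins every department group but the out-of-state pool wins overall — Pool A's applicants skew toward the low-rate Sciences group.)

the out-of-state pool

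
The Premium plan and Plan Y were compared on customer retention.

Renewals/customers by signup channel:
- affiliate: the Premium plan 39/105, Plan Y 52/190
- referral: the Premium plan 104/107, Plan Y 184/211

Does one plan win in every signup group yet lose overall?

Affiliate: the Premium plan 39/105 = 37.1%, Plan Y 52/190 = 27.4% → the Premium plan
Referral: the Premium plan 104/107 = 97.2%, Plan Y 184/211 = 87.2% → the Premium plan
Overall: the Premium plan 143/212 = 67.5%, Plan Y 236/401 = 58.9% → the Premium plan
The Premium plan wins overall and in every signup group — no reversal.

No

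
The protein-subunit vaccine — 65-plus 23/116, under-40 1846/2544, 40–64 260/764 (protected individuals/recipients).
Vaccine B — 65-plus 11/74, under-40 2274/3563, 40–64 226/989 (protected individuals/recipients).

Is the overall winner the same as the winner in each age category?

65-plus: the protein-subunit vaccine 23/116 = 19.8%, Vaccine B 11/74 = 14.9% → the protein-subunit vaccine
Under-40: the protein-subunit vaccine 1846/2544 = 72.6%, Vaccine B 2274/3563 = 63.8% → the protein-subunit vaccine
40–64: the protein-subunit vaccine 260/764 = 34.0%, Vaccine B 226/989 = 22.9% → the protein-subunit vaccine
Overall: the protein-subunit vaccine 2129/3424 = 62.2%, Vaccine B 2511/4626 = 54.3% → the protein-subunit vaccine
The protein-subunit vaccine wins overall and in every age group — no reversal.

Yes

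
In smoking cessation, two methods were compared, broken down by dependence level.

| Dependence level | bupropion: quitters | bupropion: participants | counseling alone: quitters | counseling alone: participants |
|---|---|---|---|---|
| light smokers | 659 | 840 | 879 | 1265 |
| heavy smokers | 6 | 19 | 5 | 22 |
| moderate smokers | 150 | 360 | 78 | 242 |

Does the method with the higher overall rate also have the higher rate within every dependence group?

Light smokers: bupropion 659/840 = 78.5%, counseling alone 879/1265 = 69.5% → bupropion
Heavy smokers: bupropion 6/19 = 31.6%, counseling alone 5/22 = 22.7% → bupropion
Moderate smokers: bupropion 150/360 = 41.7%, counseling alone 78/242 = 32.2% → bupropion
Overall: bupropion 815/1219 = 66.9%, counseling alone 962/1529 = 62.9% → bupropion
Bupropion wins overall and in every dependence group — no reversal.

Yes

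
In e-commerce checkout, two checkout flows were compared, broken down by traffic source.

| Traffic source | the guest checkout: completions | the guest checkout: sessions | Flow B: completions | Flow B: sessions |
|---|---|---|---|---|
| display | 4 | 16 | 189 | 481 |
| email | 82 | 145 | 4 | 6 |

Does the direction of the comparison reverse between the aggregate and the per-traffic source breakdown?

Yes

Display: the guest checkout 4/16 = 25.0%, Flow B 189/481 = 39.3% → Flow B
Email: the guest checkout 82/145 = 56.6%, Flow B 4/6 = 66.7% → Flow B
Overall: the guest checkout 86/161 = 53.4%, Flow B 193/487 = 39.6% → the guest checkout
Flow B wins each traffic group but the guest checkout wins overall — the comparison reverses. Flow B's sessions skew toward display, which has a lower base rate.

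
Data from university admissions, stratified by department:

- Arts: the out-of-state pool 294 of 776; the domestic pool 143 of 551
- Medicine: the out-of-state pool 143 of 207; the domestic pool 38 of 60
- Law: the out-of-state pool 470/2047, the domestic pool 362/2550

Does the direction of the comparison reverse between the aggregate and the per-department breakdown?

No

Arts: the out-of-state pool 294/776 = 37.9%, the domestic pool 143/551 = 26.0% → the out-of-state pool
Medicine: the out-of-state pool 143/207 = 69.1%, the domestic pool 38/60 = 63.3% → the out-of-state pool
Law: the out-of-state pool 470/2047 = 23.0%, the domestic pool 362/2550 = 14.2% → the out-of-state pool
Overall: the out-of-state pool 907/3030 = 29.9%, the domestic pool 543/3161 = 17.2% → the out-of-state pool
The out-of-state pool wins overall and in every department group — no reversal.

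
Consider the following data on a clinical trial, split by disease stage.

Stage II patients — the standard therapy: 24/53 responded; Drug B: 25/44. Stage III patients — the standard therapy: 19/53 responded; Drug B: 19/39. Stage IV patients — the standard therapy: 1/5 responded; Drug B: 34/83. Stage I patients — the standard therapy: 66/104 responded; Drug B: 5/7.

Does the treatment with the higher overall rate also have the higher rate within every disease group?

No

Stage II: the standard therapy 24/53 = 45.3%, Drug B 25/44 = 56.8% → Drug B
Stage III: the standard therapy 19/53 = 35.8%, Drug B 19/39 = 48.7% → Drug B
Stage IV: the standard therapy 1/5 = 20.0%, Drug B 34/83 = 41.0% → Drug B
Stage I: the standard therapy 66/104 = 63.5%, Drug B 5/7 = 71.4% → Drug B
Overall: the standard therapy 110/215 = 51.2%, Drug B 83/173 = 48.0% → the standard therapy
Drug B wins each disease group but the standard therapy wins overall — the comparison reverses. Drug B's patients skew toward stage IV, which has a lower base rate.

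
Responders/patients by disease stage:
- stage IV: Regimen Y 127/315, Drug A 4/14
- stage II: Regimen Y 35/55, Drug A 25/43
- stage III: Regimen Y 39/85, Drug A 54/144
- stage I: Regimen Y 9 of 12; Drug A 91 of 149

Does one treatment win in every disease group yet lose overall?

Stage IV: Regimen Y 127/315 = 40.3%, Drug A 4/14 = 28.6% → Regimen Y
Stage II: Regimen Y 35/55 = 63.6%, Drug A 25/43 = 58.1% → Regimen Y
Stage III: Regimen Y 39/85 = 45.9%, Drug A 54/144 = 37.5% → Regimen Y
Stage I: Regimen Y 9/12 = 75.0%, Drug A 91/149 = 61.1% → Regimen Y
Overall: Regimen Y 210/467 = 45.0%, Drug A 174/350 = 49.7% → Drug A
Regimen Y wins each disease group but Drug A wins overall — the comparison reverses. Regimen Y's patients skew toward stage IV, which has a lower base rate.

Yes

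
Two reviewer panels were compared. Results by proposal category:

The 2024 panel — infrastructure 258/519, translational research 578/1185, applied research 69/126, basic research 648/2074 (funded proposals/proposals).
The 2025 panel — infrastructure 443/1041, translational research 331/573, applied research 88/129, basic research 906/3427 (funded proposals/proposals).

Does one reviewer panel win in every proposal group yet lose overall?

Infrastructure: the 2024 panel 258/519 = 49.7%, the 2025 panel 443/1041 = 42.6% → the 2024 panel
Translational research: the 2024 panel 578/1185 = 48.8%, the 2025 panel 331/573 = 57.8% → the 2025 panel
Applied research: the 2024 panel 69/126 = 54.8%, the 2025 panel 88/129 = 68.2% → the 2025 panel
Basic research: the 2024 panel 648/2074 = 31.2%, the 2025 panel 906/3427 = 26.4% → the 2024 panel
Overall: the 2024 panel 1553/3904 = 39.8%, the 2025 panel 1768/5170 = 34.2% → the 2024 panel
Neither sweeps: the 2024 panel wins 2 of 4 groups, the 2025 panel wins 2. The 2024 panel wins overall but not every group — no Simpson reversal.

No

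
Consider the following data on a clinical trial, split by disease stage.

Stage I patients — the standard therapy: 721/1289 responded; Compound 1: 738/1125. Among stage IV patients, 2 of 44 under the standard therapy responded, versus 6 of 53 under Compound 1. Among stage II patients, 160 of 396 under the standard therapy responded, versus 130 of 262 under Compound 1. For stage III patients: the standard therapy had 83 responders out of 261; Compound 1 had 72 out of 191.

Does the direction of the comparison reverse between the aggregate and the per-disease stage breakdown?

No

Stage I: the standard therapy 721/1289 = 55.9%, Compound 1 738/1125 = 65.6% → Compound 1
Stage IV: the standard therapy 2/44 = 4.5%, Compound 1 6/53 = 11.3% → Compound 1
Stage II: the standard therapy 160/396 = 40.4%, Compound 1 130/262 = 49.6% → Compound 1
Stage III: the standard therapy 83/261 = 31.8%, Compound 1 72/191 = 37.7% → Compound 1
Overall: the standard therapy 966/1990 = 48.5%, Compound 1 946/1631 = 58.0% → Compound 1
Compound 1 wins overall and in every disease group — no reversal.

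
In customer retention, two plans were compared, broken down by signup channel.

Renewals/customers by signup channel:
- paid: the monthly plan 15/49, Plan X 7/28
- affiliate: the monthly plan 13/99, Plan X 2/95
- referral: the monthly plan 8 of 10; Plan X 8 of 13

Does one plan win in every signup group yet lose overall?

No

Paid: the monthly plan 15/49 = 30.6%, Plan X 7/28 = 25.0% → the monthly plan
Affiliate: the monthly plan 13/99 = 13.1%, Plan X 2/95 = 2.1% → the monthly plan
Referral: the monthly plan 8/10 = 80.0%, Plan X 8/13 = 61.5% → the monthly plan
Overall: the monthly plan 36/158 = 22.8%, Plan X 17/136 = 12.5% → the monthly plan
The monthly plan wins overall and in every signup group — no reversal.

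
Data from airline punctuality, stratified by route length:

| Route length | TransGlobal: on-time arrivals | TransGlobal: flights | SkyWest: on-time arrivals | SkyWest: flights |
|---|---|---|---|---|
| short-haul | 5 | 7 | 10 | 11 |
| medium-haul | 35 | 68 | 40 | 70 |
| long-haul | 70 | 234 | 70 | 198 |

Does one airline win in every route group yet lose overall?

No

Short-haul: TransGlobal 5/7 = 71.4%, SkyWest 10/11 = 90.9% → SkyWest
Medium-haul: TransGlobal 35/68 = 51.5%, SkyWest 40/70 = 57.1% → SkyWest
Long-haul: TransGlobal 70/234 = 29.9%, SkyWest 70/198 = 35.4% → SkyWest
Overall: TransGlobal 110/309 = 35.6%, SkyWest 120/279 = 43.0% → SkyWest
SkyWest wins overall and in every route group — no reversal.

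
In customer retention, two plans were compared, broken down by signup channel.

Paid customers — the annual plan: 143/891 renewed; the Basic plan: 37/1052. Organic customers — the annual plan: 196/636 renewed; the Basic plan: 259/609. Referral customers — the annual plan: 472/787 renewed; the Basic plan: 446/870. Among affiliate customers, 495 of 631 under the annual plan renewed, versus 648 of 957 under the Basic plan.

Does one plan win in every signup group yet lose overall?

Paid: the annual plan 143/891 = 16.0%, the Basic plan 37/1052 = 3.5% → the annual plan
Organic: the annual plan 196/636 = 30.8%, the Basic plan 259/609 = 42.5% → the Basic plan
Referral: the annual plan 472/787 = 60.0%, the Basic plan 446/870 = 51.3% → the annual plan
Affiliate: the annual plan 495/631 = 78.4%, the Basic plan 648/957 = 67.7% → the annual plan
Overall: the annual plan 1306/2945 = 44.3%, the Basic plan 1390/3488 = 39.9% → the annual plan
Neither sweeps: the annual plan wins 3 of 4 groups, the Basic plan wins 1. The annual plan wins overall but not every group — no Simpson reversal.

No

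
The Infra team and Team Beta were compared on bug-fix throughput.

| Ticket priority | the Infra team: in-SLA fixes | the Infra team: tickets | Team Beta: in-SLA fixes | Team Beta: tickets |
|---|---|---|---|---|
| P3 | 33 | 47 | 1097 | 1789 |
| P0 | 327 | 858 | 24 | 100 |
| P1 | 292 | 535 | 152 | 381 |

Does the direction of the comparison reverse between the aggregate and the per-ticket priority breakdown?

Yes

P3: the Infra team 33/47 = 70.2%, Team Beta 1097/1789 = 61.3% → the Infra team
P0: the Infra team 327/858 = 38.1%, Team Beta 24/100 = 24.0% → the Infra team
P1: the Infra team 292/535 = 54.6%, Team Beta 152/381 = 39.9% → the Infra team
Overall: the Infra team 652/1440 = 45.3%, Team Beta 1273/2270 = 56.1% → Team Beta
The Infra team wins each ticket group but Team Beta wins overall — the comparison reverses. The Infra team's tickets skew toward P0, which has a lower base rate.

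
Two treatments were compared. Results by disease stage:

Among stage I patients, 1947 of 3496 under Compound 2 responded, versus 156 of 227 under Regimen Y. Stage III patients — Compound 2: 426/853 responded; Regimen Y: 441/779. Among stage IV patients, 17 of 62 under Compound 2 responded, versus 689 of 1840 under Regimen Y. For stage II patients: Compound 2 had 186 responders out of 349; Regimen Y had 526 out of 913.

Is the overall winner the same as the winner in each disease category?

No

Stage I: Compound 2 1947/3496 = 55.7%, Regimen Y 156/227 = 68.7% → Regimen Y
Stage III: Compound 2 426/853 = 49.9%, Regimen Y 441/779 = 56.6% → Regimen Y
Stage IV: Compound 2 17/62 = 27.4%, Regimen Y 689/1840 = 37.4% → Regimen Y
Stage II: Compound 2 186/349 = 53.3%, Regimen Y 526/913 = 57.6% → Regimen Y
Overall: Compound 2 2576/4760 = 54.1%, Regimen Y 1812/3759 = 48.2% → Compound 2
Regimen Y wins each disease group but Compound 2 wins overall — the comparison reverses. Regimen Y's patients skew toward stage IV, which has a lower base rate.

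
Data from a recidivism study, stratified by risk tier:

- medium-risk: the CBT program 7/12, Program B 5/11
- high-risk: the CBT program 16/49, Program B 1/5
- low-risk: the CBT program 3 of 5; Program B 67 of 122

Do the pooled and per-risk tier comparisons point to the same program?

Medium-risk: the CBT program 7/12 = 58.3%, Program B 5/11 = 45.5% → the CBT program
High-risk: the CBT program 16/49 = 32.7%, Program B 1/5 = 20.0% → the CBT program
Low-risk: the CBT program 3/5 = 60.0%, Program B 67/122 = 54.9% → the CBT program
Overall: the CBT program 26/66 = 39.4%, Program B 73/138 = 52.9% → Program B
The CBT program wins each risk group but Program B wins overall — the comparison reverses. The CBT program's participants skew toward high-risk, which has a lower base rate.

No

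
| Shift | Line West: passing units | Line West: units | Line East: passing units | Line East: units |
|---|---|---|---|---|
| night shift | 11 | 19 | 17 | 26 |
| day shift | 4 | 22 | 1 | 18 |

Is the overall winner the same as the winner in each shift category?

Night shift: Line West 11/19 = 57.9%, Line East 17/26 = 65.4% → Line East
Day shift: Line West 4/22 = 18.2%, Line East 1/18 = 5.6% → Line West
Overall: Line West 15/41 = 36.6%, Line East 18/44 = 40.9% → Line East
Neither sweeps: Line West wins 1 of 2 groups, Line East wins 1. Line East wins overall but not every group — no Simpson reversal.

No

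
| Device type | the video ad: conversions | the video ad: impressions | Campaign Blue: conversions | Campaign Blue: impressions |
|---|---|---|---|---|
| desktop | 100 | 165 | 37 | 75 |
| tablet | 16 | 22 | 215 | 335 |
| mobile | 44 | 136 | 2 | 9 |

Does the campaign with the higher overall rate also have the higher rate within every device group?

No

Desktop: the video ad 100/165 = 60.6%, Campaign Blue 37/75 = 49.3% → the video ad
Tablet: the video ad 16/22 = 72.7%, Campaign Blue 215/335 = 64.2% → the video ad
Mobile: the video ad 44/136 = 32.4%, Campaign Blue 2/9 = 22.2% → the video ad
Overall: the video ad 160/323 = 49.5%, Campaign Blue 254/419 = 60.6% → Campaign Blue
The video ad wins each device group but Campaign Blue wins overall — the comparison reverses. The video ad's impressions skew toward mobile, which has a lower base rate.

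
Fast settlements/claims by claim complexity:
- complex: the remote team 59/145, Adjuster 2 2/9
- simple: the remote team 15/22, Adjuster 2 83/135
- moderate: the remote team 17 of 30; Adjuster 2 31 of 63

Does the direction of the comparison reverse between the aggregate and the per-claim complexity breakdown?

Yes

Complex: the remote team 59/145 = 40.7%, Adjuster 2 2/9 = 22.2% → the remote team
Simple: the remote team 15/22 = 68.2%, Adjuster 2 83/135 = 61.5% → the remote team
Moderate: the remote team 17/30 = 56.7%, Adjuster 2 31/63 = 49.2% → the remote team
Overall: the remote team 91/197 = 46.2%, Adjuster 2 116/207 = 56.0% → Adjuster 2
The remote team wins each claim group but Adjuster 2 wins overall — the comparison reverses. The remote team's claims skew toward complex, which has a lower base rate.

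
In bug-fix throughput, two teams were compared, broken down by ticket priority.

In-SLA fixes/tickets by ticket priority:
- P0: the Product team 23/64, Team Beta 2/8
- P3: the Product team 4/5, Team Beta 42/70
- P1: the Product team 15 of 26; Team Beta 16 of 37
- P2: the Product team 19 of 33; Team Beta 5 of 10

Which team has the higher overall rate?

Team Beta

P0: the Product team 23/64 = 35.9%, Team Beta 2/8 = 25.0% → the Product team
P3: the Product team 4/5 = 80.0%, Team Beta 42/70 = 60.0% → the Product team
P1: the Product team 15/26 = 57.7%, Team Beta 16/37 = 43.2% → the Product team
P2: the Product team 19/33 = 57.6%, Team Beta 5/10 = 50.0% → the Product team
Overall: the Product team 61/128 = 47.7%, Team Beta 65/125 = 52.0% → Team Beta
(The Product team wins every ticket group but Team Beta wins overall — the Product team's tickets skew toward the low-rate P0 group.)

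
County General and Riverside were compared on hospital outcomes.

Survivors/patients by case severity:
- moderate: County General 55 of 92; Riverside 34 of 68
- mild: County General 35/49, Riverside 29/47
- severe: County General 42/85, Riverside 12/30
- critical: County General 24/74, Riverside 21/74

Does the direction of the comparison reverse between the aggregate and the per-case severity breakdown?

Moderate: County General 55/92 = 59.8%, Riverside 34/68 = 50.0% → County General
Mild: County General 35/49 = 71.4%, Riverside 29/47 = 61.7% → County General
Severe: County General 42/85 = 49.4%, Riverside 12/30 = 40.0% → County General
Critical: County General 24/74 = 32.4%, Riverside 21/74 = 28.4% → County General
Overall: County General 156/300 = 52.0%, Riverside 96/219 = 43.8% → County General
County General wins overall and in every case group — no reversal.

No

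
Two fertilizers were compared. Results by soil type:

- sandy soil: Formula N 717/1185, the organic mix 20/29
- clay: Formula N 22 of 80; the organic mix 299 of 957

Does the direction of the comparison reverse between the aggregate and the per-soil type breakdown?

Yes

Sandy soil: Formula N 717/1185 = 60.5%, the organic mix 20/29 = 69.0% → the organic mix
Clay: Formula N 22/80 = 27.5%, the organic mix 299/957 = 31.2% → the organic mix
Overall: Formula N 739/1265 = 58.4%, the organic mix 319/986 = 32.4% → Formula N
The organic mix wins each soil group but Formula N wins overall — the comparison reverses. The organic mix's plots skew toward clay, which has a lower base rate.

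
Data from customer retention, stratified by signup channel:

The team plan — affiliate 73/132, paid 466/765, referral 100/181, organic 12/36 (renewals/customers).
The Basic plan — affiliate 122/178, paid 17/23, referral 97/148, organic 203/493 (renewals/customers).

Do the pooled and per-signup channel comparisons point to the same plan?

Affiliate: the team plan 73/132 = 55.3%, the Basic plan 122/178 = 68.5% → the Basic plan
Paid: the team plan 466/765 = 60.9%, the Basic plan 17/23 = 73.9% → the Basic plan
Referral: the team plan 100/181 = 55.2%, the Basic plan 97/148 = 65.5% → the Basic plan
Organic: the team plan 12/36 = 33.3%, the Basic plan 203/493 = 41.2% → the Basic plan
Overall: the team plan 651/1114 = 58.4%, the Basic plan 439/842 = 52.1% → the team plan
The Basic plan wins each signup group but the team plan wins overall — the comparison reverses. The Basic plan's customers skew toward organic, which has a lower base rate.

No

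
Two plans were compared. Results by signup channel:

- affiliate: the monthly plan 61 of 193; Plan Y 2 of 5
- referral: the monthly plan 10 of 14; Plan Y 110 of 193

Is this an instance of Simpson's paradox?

Affiliate: the monthly plan 61/193 = 31.6%, Plan Y 2/5 = 40.0% → Plan Y
Referral: the monthly plan 10/14 = 71.4%, Plan Y 110/193 = 57.0% → the monthly plan
Overall: the monthly plan 71/207 = 34.3%, Plan Y 112/198 = 56.6% → Plan Y
Neither sweeps: the monthly plan wins 1 of 2 groups, Plan Y wins 1. Plan Y wins overall but not every group — no Simpson reversal.

No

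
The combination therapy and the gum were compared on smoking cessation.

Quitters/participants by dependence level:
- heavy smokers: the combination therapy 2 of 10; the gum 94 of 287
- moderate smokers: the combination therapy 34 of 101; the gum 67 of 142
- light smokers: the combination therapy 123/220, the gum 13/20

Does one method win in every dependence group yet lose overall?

Heavy smokers: the combination therapy 2/10 = 20.0%, the gum 94/287 = 32.8% → the gum
Moderate smokers: the combination therapy 34/101 = 33.7%, the gum 67/142 = 47.2% → the gum
Light smokers: the combination therapy 123/220 = 55.9%, the gum 13/20 = 65.0% → the gum
Overall: the combination therapy 159/331 = 48.0%, the gum 174/449 = 38.8% → the combination therapy
The gum wins each dependence group but the combination therapy wins overall — the comparison reverses. The gum's participants skew toward heavy smokers, which has a lower base rate.

Yes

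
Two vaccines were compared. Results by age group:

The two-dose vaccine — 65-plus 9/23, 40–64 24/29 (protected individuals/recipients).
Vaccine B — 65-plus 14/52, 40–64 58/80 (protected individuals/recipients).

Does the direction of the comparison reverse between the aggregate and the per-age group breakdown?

65-plus: the two-dose vaccine 9/23 = 39.1%, Vaccine B 14/52 = 26.9% → the two-dose vaccine
40–64: the two-dose vaccine 24/29 = 82.8%, Vaccine B 58/80 = 72.5% → the two-dose vaccine
Overall: the two-dose vaccine 33/52 = 63.5%, Vaccine B 72/132 = 54.5% → the two-dose vaccine
The two-dose vaccine wins overall and in every age group — no reversal.

No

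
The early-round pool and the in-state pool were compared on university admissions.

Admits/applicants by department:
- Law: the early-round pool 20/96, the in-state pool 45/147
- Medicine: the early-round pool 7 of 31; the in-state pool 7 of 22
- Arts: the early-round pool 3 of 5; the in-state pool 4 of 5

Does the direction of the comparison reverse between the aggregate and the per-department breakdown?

Law: the early-round pool 20/96 = 20.8%, the in-state pool 45/147 = 30.6% → the in-state pool
Medicine: the early-round pool 7/31 = 22.6%, the in-state pool 7/22 = 31.8% → the in-state pool
Arts: the early-round pool 3/5 = 60.0%, the in-state pool 4/5 = 80.0% → the in-state pool
Overall: the early-round pool 30/132 = 22.7%, the in-state pool 56/174 = 32.2% → the in-state pool
The in-state pool wins overall and in every department group — no reversal.

No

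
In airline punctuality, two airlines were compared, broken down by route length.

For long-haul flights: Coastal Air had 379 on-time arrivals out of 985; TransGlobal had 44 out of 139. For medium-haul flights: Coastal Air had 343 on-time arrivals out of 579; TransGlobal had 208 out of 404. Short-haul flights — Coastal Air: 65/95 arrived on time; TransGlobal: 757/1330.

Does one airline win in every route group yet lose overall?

Yes

Long-haul: Coastal Air 379/985 = 38.5%, TransGlobal 44/139 = 31.7% → Coastal Air
Medium-haul: Coastal Air 343/579 = 59.2%, TransGlobal 208/404 = 51.5% → Coastal Air
Short-haul: Coastal Air 65/95 = 68.4%, TransGlobal 757/1330 = 56.9% → Coastal Air
Overall: Coastal Air 787/1659 = 47.4%, TransGlobal 1009/1873 = 53.9% → TransGlobal
Coastal Air wins each route group but TransGlobal wins overall — the comparison reverses. Coastal Air's flights skew toward long-haul, which has a lower base rate.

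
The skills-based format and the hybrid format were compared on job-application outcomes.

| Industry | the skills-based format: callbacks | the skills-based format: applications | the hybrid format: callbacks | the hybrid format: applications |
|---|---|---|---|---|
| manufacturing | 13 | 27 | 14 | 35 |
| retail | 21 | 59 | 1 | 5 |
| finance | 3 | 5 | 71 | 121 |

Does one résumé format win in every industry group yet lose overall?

Yes

Manufacturing: the skills-based format 13/27 = 48.1%, the hybrid format 14/35 = 40.0% → the skills-based format
Retail: the skills-based format 21/59 = 35.6%, the hybrid format 1/5 = 20.0% → the skills-based format
Finance: the skills-based format 3/5 = 60.0%, the hybrid format 71/121 = 58.7% → the skills-based format
Overall: the skills-based format 37/91 = 40.7%, the hybrid format 86/161 = 53.4% → the hybrid format
The skills-based format wins each industry group but the hybrid format wins overall — the comparison reverses. The skills-based format's applications skew toward retail, which has a lower base rate.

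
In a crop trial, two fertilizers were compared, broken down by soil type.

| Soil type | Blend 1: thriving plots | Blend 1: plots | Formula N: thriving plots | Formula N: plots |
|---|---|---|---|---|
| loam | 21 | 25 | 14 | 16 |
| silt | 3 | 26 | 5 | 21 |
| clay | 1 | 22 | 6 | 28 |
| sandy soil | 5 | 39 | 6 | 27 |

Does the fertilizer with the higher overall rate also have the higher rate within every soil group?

Yes

Loam: Blend 1 21/25 = 84.0%, Formula N 14/16 = 87.5% → Formula N
Silt: Blend 1 3/26 = 11.5%, Formula N 5/21 = 23.8% → Formula N
Clay: Blend 1 1/22 = 4.5%, Formula N 6/28 = 21.4% → Formula N
Sandy soil: Blend 1 5/39 = 12.8%, Formula N 6/27 = 22.2% → Formula N
Overall: Blend 1 30/112 = 26.8%, Formula N 31/92 = 33.7% → Formula N
Formula N wins overall and in every soil group — no reversal.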